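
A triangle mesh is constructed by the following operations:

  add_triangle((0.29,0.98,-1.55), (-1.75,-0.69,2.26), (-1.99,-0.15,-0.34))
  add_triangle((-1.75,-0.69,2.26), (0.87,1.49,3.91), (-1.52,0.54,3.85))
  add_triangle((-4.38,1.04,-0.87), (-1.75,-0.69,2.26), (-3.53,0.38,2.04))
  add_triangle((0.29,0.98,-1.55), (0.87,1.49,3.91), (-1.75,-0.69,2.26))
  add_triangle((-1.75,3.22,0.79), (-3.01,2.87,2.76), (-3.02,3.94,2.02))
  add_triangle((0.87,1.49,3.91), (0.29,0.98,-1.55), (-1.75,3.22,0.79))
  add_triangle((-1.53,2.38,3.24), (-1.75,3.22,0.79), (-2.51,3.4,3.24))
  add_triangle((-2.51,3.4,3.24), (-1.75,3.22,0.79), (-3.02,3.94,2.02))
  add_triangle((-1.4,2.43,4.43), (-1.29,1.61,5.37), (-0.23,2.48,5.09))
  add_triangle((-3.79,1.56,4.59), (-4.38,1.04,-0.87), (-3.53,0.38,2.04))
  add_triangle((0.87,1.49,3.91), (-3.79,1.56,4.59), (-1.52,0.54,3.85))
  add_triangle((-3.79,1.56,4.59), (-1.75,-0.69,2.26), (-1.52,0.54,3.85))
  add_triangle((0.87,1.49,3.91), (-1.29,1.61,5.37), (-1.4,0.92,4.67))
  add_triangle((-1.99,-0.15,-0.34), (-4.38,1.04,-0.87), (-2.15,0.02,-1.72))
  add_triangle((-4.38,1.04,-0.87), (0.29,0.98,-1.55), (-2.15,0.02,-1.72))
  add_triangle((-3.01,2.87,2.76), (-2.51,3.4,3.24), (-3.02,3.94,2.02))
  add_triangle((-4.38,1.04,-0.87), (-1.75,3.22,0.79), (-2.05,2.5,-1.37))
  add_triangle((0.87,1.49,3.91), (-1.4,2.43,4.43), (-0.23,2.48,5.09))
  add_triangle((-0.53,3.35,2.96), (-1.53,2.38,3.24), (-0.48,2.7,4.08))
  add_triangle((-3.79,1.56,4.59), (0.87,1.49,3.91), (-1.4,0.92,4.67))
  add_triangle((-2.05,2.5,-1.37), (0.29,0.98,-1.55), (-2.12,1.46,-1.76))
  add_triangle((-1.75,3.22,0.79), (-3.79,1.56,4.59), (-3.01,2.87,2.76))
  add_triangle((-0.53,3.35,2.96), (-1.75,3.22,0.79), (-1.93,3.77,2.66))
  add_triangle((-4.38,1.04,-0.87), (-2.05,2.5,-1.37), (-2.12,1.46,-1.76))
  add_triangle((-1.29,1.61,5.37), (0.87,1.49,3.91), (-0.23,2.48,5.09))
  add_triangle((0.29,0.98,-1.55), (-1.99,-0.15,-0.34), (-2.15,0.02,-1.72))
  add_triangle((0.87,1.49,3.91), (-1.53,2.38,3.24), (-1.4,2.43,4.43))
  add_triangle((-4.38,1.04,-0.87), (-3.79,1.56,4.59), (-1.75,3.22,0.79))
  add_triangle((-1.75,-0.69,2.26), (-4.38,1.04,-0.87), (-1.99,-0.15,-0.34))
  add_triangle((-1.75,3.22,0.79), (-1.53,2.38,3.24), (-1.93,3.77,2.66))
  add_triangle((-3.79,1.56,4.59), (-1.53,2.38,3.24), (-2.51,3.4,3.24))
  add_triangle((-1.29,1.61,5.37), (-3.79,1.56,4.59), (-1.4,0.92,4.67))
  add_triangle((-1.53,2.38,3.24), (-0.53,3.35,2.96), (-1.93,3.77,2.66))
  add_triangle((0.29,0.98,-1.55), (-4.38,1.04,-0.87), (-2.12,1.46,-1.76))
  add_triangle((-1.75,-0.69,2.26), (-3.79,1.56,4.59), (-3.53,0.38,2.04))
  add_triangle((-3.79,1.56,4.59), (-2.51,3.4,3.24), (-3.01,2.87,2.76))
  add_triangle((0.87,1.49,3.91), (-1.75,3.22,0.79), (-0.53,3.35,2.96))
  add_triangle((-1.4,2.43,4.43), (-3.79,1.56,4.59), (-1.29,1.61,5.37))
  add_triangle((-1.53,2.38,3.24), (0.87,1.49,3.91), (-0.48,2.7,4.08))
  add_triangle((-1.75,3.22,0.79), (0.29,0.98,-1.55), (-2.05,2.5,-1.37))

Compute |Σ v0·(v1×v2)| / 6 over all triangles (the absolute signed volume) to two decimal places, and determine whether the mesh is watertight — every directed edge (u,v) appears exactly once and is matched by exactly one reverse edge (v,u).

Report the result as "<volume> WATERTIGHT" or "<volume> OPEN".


Per-triangle v0·(v1×v2)/6:
  t1: -0.5171
  t2: +1.0414
  t3: +1.3401
  t4: -1.6641
  t5: -0.1497
  t6: +3.1788
  t7: +0.6385
  t8: +0.7602
  t9: +1.2657
  t10: +3.1079
  t11: +2.6140
  t12: +1.7822
  t13: +0.6984
  t14: +0.6073
  t15: +1.5656
  t16: +0.8776
  t17: +3.6430
  t18: -0.1813
  t19: +1.0576
  t20: -2.3946
  t21: +0.8269
  t22: -0.0283
  t23: +1.0653
  t24: +1.2954
  t25: +1.2624
  t26: -0.3333
  t27: +0.6924
  t28: +10.3900
  t29: +1.1404
  t30: +0.3897
  t31: +1.8524
  t32: +1.2006
  t33: +1.2788
  t34: +0.0975
  t35: +2.0865
  t36: +1.5299
  t37: -0.5276
  t38: +2.5949
  t39: +0.6440
  t40: +1.5398
Σ = +48.2693 → |volume| = 48.27

Directed edges: 120 total; 6 unmatched, e.g. (-0.48,2.7,4.08)→(-0.53,3.35,2.96) → open.

48.27 OPEN


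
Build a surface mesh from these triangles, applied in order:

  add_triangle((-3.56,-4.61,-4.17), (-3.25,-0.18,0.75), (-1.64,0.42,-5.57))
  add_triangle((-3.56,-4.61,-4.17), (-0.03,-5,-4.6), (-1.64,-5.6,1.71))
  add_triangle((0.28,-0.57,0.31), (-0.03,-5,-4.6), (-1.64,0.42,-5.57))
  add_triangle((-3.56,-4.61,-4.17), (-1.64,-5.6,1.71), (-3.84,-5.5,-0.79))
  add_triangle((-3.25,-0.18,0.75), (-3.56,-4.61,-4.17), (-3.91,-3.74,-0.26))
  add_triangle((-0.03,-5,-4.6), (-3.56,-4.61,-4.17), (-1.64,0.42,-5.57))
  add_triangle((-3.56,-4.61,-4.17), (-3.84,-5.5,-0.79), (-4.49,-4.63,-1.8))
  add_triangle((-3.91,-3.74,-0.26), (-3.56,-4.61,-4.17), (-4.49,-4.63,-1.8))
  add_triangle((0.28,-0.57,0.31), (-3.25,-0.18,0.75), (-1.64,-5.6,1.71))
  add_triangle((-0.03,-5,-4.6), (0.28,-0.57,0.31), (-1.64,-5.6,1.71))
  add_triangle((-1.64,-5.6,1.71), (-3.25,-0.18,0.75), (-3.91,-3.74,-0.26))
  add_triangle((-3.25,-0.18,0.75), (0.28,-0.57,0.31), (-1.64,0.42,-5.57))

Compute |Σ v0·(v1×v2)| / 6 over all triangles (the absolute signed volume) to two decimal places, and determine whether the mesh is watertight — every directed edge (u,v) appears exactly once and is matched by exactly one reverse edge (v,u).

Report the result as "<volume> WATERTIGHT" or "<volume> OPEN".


77.89 OPEN

Per-triangle v0·(v1×v2)/6:
  t1: +15.5997
  t2: +20.1038
  t3: +0.2647
  t4: +6.5118
  t5: +6.7483
  t6: +17.6308
  t7: +3.6881
  t8: -0.3196
  t9: +0.6956
  t10: +2.7377
  t11: +6.0098
  t12: -1.7829
Σ = +77.8877 → |volume| = 77.89

Directed edges: 36 total; 4 unmatched, e.g. (-1.64,-5.6,1.71)→(-3.84,-5.5,-0.79) → open.


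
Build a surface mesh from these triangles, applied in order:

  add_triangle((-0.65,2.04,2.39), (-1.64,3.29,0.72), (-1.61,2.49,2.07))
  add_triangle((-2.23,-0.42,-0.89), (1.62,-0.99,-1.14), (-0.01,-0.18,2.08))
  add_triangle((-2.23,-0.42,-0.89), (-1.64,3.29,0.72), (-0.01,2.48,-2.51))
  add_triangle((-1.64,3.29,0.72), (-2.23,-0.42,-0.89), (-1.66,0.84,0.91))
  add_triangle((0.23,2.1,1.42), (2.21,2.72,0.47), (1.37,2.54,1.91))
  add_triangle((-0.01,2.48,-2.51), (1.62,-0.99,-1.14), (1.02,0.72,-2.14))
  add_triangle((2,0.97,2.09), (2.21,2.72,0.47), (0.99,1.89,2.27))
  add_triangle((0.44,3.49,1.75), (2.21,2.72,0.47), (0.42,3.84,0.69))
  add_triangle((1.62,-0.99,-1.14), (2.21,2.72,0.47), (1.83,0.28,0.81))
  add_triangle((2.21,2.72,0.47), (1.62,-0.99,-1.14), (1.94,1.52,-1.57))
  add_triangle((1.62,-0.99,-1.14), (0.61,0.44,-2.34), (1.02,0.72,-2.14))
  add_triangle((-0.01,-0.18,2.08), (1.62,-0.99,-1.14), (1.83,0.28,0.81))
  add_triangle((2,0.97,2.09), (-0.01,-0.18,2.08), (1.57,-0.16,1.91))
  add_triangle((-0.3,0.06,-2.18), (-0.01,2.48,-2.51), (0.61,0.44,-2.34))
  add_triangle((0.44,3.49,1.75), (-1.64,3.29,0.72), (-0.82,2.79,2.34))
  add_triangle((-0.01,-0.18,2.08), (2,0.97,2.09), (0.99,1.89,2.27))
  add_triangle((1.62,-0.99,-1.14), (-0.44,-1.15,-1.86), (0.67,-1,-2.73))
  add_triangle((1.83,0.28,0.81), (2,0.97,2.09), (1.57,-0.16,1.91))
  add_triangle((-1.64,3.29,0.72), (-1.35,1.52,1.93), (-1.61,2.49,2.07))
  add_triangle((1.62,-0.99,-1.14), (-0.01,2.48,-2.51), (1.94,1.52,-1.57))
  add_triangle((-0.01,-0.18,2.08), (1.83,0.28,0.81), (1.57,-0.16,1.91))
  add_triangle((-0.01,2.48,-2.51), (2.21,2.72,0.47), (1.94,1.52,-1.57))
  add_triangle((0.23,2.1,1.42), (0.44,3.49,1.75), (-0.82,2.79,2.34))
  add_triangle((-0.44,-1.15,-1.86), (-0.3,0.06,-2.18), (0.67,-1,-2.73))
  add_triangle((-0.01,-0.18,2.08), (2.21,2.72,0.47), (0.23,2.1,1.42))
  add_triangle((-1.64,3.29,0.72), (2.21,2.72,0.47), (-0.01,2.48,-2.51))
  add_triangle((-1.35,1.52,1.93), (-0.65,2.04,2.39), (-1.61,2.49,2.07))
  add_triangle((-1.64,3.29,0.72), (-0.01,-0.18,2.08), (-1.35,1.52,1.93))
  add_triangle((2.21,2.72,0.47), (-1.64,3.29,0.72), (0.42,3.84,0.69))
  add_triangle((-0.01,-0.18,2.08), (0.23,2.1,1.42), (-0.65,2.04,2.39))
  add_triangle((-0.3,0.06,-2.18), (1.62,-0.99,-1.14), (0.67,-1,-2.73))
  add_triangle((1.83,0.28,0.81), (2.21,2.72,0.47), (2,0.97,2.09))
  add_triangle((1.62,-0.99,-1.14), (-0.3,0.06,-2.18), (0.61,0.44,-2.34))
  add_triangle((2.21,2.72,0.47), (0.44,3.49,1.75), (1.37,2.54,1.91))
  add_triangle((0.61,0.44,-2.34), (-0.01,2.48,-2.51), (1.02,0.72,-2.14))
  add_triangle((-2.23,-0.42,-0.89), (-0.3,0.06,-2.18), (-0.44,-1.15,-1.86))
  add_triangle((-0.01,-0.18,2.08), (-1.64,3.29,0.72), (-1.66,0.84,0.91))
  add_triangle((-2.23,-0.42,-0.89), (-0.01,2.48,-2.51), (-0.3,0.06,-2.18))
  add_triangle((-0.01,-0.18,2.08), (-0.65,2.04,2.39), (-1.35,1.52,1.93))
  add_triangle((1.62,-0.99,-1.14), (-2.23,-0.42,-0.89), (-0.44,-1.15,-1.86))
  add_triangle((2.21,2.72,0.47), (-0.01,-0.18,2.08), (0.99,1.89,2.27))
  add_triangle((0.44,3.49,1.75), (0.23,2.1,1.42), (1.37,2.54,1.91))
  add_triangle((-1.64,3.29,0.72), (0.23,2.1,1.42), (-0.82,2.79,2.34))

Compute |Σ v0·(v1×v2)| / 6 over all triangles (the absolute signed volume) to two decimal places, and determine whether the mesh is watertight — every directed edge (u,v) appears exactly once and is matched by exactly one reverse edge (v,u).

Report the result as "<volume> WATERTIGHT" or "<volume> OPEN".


Per-triangle v0·(v1×v2)/6:
  t1: +0.6998
  t2: +1.1214
  t3: +4.6199
  t4: +1.5145
  t5: -0.6520
  t6: +0.0370
  t7: +1.5432
  t8: +1.3751
  t9: +1.5410
  t10: +1.7045
  t11: +0.3809
  t12: +0.8881
  t13: +0.6264
  t14: +0.7706
  t15: +1.7583
  t16: +1.0545
  t17: +0.5193
  t18: +0.3931
  t19: +0.1723
  t20: +1.7019
  t21: -0.1883
  t22: +2.6215
  t23: +0.2311
  t24: +0.5283
  t25: +1.4781
  t26: +5.8847
  t27: +0.2908
  t28: -0.6010
  t29: -0.1337
  t30: +0.6765
  t31: +0.3061
  t32: +0.9781
  t33: +0.5884
  t34: +1.2369
  t35: +0.4442
  t36: +0.8901
  t37: +1.4028
  t38: +1.7920
  t39: +0.6709
  t40: +0.1022
  t41: -0.6422
  t42: +0.2370
  t43: -0.9102
Σ = +39.6541 → |volume| = 39.65

Directed edges: 129 total; 9 unmatched, e.g. (-0.65,2.04,2.39)→(-1.64,3.29,0.72) → open.

39.65 OPEN


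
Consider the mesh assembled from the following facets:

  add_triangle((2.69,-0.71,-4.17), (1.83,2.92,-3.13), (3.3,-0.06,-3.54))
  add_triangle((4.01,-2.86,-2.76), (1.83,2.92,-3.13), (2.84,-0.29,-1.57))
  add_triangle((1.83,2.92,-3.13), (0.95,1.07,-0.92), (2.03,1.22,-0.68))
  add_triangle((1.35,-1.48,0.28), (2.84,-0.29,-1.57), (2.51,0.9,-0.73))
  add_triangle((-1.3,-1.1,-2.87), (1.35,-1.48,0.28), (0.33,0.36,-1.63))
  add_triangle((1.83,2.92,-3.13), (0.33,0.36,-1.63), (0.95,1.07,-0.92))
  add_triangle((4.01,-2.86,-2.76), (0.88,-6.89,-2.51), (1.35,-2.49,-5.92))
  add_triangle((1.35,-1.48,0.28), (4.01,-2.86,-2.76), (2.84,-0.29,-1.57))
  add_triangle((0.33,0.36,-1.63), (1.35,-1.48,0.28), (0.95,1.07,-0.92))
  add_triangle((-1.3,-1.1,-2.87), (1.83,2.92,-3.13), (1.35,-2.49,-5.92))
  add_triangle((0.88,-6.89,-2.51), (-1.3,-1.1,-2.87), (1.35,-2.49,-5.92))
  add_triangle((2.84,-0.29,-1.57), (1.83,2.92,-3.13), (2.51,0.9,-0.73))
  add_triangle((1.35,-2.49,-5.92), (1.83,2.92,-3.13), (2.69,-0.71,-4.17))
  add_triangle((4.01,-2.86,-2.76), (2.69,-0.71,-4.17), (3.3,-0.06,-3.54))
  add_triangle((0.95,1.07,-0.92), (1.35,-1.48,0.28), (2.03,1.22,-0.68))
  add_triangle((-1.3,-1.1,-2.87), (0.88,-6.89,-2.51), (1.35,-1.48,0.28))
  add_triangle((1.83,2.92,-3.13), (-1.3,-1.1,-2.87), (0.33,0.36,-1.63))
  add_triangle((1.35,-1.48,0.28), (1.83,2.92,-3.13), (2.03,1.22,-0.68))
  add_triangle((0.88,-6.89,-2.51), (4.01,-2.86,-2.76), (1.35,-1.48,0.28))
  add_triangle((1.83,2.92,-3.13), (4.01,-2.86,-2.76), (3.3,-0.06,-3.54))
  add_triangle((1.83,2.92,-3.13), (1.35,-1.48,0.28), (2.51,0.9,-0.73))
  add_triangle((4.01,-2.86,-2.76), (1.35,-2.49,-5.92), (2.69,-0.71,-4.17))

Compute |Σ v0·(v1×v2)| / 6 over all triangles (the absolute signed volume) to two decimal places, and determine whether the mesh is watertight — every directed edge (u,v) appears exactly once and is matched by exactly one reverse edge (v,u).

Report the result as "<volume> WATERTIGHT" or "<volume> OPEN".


Per-triangle v0·(v1×v2)/6:
  t1: +2.5105
  t2: +3.2559
  t3: +0.0544
  t4: +0.9795
  t5: -1.3873
  t6: -0.1807
  t7: +18.9447
  t8: +1.5355
  t9: -0.6255
  t10: +8.2877
  t11: +11.2184
  t12: +2.1264
  t13: +6.1196
  t14: +2.5293
  t15: -0.3429
  t16: -1.9370
  t17: -0.5754
  t18: +1.5003
  t19: +5.7190
  t20: +0.7153
  t21: -1.4974
  t22: +6.3976
Σ = +65.3481 → |volume| = 65.35

Directed edges: 66 total, each appears once with its reverse present → watertight.

65.35 WATERTIGHT


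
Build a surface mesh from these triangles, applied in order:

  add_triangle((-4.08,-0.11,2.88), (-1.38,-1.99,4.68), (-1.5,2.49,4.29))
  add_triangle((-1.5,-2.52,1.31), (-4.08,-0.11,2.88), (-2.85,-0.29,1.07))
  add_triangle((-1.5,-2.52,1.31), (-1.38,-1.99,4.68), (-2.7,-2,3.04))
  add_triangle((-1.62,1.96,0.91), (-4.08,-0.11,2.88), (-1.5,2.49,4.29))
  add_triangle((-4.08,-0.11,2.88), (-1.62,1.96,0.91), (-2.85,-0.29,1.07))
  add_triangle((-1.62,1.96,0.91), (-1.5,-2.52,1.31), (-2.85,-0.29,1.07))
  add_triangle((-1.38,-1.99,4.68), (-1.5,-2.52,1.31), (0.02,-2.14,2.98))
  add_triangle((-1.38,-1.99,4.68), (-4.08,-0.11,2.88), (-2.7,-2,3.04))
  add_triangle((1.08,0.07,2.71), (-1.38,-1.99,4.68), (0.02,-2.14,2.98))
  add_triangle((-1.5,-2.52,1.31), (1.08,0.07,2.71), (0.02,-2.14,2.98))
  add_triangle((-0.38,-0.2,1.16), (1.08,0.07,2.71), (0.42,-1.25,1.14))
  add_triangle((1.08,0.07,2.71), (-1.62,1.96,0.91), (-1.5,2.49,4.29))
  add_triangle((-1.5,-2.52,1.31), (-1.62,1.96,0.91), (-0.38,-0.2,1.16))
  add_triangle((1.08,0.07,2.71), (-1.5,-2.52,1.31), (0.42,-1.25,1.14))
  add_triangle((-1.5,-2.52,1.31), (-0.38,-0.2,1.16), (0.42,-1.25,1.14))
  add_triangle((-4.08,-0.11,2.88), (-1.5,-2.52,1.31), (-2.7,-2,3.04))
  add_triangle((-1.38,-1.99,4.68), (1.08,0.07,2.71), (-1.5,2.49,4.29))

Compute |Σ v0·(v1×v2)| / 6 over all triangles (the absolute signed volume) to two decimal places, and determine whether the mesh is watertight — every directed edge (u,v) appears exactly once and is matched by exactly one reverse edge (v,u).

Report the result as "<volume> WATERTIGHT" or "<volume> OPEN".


Per-triangle v0·(v1×v2)/6:
  t1: +10.6674
  t2: +1.6243
  t3: +2.1470
  t4: +4.8043
  t5: +1.3170
  t6: -1.0932
  t7: +2.1343
  t8: +3.3506
  t9: +2.1362
  t10: -0.6780
  t11: -0.4832
  t12: +0.6768
  t13: -1.0246
  t14: +1.1289
  t15: -0.5700
  t16: +1.5831
  t17: +6.5473
Σ = +34.2684 → |volume| = 34.27

Directed edges: 51 total; 3 unmatched, e.g. (-0.38,-0.2,1.16)→(1.08,0.07,2.71) → open.

34.27 OPEN


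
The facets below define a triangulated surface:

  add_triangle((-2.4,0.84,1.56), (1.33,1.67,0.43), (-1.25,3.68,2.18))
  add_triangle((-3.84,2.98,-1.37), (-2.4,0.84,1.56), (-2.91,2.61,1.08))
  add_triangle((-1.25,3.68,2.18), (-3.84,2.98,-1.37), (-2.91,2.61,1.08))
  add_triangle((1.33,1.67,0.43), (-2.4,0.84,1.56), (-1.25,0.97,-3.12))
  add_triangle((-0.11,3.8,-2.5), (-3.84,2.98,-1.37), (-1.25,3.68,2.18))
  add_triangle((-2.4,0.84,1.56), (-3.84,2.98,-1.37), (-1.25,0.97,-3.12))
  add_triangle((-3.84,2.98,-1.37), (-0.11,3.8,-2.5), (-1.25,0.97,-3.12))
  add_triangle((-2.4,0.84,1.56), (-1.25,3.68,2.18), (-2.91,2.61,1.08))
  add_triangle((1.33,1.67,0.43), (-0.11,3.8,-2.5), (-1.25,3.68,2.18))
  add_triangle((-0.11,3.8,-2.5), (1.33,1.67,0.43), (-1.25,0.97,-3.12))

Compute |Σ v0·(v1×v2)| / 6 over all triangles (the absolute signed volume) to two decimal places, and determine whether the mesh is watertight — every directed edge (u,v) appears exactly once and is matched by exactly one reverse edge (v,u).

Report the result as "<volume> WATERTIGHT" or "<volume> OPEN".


28.54 WATERTIGHT

Per-triangle v0·(v1×v2)/6:
  t1: +0.5108
  t2: +1.9300
  t3: +3.0826
  t4: -3.6349
  t5: +10.5107
  t6: +1.7500
  t7: +6.3572
  t8: +1.9231
  t9: +5.1236
  t10: +0.9835
Σ = +28.5367 → |volume| = 28.54

Directed edges: 30 total, each appears once with its reverse present → watertight.


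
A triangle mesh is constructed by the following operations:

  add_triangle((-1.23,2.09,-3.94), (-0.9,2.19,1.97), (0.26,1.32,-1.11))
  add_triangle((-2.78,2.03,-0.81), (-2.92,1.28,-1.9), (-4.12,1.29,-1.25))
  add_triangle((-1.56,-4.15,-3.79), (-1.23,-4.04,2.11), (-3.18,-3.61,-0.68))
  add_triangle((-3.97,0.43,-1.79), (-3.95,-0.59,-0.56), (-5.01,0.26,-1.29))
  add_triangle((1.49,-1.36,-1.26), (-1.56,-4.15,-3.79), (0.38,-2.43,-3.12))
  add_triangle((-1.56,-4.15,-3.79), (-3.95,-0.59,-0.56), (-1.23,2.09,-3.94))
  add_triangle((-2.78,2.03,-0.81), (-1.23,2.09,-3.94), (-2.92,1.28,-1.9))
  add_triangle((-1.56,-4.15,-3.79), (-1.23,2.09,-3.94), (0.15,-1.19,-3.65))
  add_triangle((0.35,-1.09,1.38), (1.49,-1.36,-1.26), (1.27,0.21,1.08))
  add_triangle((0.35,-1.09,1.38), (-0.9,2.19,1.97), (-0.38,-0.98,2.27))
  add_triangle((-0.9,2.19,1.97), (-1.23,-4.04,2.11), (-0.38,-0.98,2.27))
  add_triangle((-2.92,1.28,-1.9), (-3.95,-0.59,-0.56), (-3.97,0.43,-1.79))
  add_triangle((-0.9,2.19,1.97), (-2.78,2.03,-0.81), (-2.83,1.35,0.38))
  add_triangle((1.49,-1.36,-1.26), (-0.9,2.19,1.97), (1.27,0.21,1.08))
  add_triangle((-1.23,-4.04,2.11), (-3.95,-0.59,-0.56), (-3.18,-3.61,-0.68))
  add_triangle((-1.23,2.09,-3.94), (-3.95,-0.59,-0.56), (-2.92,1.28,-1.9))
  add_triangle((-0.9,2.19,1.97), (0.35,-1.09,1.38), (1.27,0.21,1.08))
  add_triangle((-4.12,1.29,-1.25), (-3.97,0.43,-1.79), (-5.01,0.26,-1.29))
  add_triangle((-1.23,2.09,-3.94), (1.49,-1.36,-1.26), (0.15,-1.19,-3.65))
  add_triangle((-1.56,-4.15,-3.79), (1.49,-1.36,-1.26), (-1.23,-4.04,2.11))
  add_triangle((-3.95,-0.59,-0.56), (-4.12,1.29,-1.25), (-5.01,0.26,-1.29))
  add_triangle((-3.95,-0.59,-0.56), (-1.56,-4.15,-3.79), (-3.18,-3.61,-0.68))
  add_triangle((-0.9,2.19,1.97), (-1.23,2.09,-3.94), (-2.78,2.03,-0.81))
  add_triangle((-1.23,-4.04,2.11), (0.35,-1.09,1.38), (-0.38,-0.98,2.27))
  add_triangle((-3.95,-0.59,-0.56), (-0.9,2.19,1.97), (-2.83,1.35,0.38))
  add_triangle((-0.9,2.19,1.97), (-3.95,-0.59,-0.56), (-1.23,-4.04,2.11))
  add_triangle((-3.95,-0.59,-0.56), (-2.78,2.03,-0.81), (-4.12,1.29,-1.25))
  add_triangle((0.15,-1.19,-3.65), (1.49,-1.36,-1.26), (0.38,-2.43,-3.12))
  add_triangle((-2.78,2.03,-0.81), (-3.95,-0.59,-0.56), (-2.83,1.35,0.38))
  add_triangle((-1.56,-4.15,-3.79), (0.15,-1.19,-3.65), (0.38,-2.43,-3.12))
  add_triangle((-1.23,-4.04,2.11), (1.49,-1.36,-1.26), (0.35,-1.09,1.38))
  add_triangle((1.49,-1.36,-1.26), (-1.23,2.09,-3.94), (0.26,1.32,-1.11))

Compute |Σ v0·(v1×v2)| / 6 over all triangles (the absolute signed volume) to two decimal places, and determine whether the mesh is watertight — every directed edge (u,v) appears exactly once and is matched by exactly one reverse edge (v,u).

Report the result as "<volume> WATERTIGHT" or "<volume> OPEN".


90.20 OPEN

Per-triangle v0·(v1×v2)/6:
  t1: +2.0159
  t2: +0.8158
  t3: +7.8351
  t4: +0.4242
  t5: +1.2308
  t6: +15.0524
  t7: +1.9937
  t8: +5.9899
  t9: +0.9820
  t10: +0.5617
  t11: +1.6836
  t12: -0.3857
  t13: +1.5965
  t14: +0.3210
  t15: +5.2965
  t16: +2.0300
  t17: +1.2004
  t18: +0.6546
  t19: +2.1487
  t20: +8.0312
  t21: +0.2852
  t22: +6.7747
  t23: +3.7763
  t24: +0.8518
  t25: +1.2525
  t26: +8.8209
  t27: +0.5503
  t28: +1.0907
  t29: +1.7429
  t30: +1.9210
  t31: +1.9440
  t32: +1.7122
Σ = +90.2008 → |volume| = 90.20

Directed edges: 96 total; 6 unmatched, e.g. (-0.9,2.19,1.97)→(0.26,1.32,-1.11) → open.


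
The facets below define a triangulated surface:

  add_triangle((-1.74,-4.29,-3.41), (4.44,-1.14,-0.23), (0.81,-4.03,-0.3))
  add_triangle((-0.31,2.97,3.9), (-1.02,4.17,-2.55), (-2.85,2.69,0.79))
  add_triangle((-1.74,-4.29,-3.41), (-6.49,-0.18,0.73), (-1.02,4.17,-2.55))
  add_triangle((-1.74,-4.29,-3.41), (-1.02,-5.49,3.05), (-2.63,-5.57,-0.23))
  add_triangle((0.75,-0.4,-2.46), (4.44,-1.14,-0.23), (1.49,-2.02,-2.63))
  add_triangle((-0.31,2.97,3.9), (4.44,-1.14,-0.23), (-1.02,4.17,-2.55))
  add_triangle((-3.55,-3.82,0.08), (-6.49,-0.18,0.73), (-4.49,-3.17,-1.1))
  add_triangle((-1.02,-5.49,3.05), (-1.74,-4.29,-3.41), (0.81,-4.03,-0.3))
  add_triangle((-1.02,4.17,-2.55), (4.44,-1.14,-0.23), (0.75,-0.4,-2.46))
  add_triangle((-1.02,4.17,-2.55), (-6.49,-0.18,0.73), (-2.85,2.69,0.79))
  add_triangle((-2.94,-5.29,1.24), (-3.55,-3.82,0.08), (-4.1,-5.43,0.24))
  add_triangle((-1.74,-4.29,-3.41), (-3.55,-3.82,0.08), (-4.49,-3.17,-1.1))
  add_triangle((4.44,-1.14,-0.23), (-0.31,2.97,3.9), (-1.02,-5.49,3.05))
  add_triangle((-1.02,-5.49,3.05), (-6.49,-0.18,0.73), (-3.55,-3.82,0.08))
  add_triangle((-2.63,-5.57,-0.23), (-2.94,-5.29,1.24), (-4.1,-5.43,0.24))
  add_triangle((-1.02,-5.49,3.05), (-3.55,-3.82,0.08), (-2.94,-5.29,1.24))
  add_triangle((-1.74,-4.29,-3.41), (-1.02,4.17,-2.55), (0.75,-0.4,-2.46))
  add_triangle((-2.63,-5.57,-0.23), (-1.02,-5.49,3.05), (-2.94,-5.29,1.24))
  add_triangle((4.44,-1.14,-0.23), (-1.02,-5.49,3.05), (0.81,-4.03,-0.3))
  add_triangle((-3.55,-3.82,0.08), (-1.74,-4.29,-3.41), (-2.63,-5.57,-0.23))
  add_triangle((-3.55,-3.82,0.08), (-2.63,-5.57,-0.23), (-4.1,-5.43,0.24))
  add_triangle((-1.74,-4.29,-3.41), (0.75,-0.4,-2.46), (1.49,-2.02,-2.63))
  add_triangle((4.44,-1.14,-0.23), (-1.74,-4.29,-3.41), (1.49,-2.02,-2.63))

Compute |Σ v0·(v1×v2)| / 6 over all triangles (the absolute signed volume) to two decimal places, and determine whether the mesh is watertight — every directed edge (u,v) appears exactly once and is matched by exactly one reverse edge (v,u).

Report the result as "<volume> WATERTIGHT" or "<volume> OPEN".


184.43 OPEN

Per-triangle v0·(v1×v2)/6:
  t1: +8.9949
  t2: +9.4131
  t3: +28.6003
  t4: +5.5873
  t5: +2.5418
  t6: +16.7996
  t7: +5.4092
  t8: +10.4533
  t9: +7.4015
  t10: +10.1131
  t11: +0.5214
  t12: +5.1090
  t13: +22.9422
  t14: +13.7022
  t15: +1.8892
  t16: +0.7579
  t17: +7.9778
  t18: +3.4738
  t19: +9.5752
  t20: +5.1779
  t21: +0.4136
  t22: +2.8687
  t23: +4.7070
Σ = +184.4301 → |volume| = 184.43

Directed edges: 69 total; 7 unmatched, e.g. (-2.85,2.69,0.79)→(-0.31,2.97,3.9) → open.


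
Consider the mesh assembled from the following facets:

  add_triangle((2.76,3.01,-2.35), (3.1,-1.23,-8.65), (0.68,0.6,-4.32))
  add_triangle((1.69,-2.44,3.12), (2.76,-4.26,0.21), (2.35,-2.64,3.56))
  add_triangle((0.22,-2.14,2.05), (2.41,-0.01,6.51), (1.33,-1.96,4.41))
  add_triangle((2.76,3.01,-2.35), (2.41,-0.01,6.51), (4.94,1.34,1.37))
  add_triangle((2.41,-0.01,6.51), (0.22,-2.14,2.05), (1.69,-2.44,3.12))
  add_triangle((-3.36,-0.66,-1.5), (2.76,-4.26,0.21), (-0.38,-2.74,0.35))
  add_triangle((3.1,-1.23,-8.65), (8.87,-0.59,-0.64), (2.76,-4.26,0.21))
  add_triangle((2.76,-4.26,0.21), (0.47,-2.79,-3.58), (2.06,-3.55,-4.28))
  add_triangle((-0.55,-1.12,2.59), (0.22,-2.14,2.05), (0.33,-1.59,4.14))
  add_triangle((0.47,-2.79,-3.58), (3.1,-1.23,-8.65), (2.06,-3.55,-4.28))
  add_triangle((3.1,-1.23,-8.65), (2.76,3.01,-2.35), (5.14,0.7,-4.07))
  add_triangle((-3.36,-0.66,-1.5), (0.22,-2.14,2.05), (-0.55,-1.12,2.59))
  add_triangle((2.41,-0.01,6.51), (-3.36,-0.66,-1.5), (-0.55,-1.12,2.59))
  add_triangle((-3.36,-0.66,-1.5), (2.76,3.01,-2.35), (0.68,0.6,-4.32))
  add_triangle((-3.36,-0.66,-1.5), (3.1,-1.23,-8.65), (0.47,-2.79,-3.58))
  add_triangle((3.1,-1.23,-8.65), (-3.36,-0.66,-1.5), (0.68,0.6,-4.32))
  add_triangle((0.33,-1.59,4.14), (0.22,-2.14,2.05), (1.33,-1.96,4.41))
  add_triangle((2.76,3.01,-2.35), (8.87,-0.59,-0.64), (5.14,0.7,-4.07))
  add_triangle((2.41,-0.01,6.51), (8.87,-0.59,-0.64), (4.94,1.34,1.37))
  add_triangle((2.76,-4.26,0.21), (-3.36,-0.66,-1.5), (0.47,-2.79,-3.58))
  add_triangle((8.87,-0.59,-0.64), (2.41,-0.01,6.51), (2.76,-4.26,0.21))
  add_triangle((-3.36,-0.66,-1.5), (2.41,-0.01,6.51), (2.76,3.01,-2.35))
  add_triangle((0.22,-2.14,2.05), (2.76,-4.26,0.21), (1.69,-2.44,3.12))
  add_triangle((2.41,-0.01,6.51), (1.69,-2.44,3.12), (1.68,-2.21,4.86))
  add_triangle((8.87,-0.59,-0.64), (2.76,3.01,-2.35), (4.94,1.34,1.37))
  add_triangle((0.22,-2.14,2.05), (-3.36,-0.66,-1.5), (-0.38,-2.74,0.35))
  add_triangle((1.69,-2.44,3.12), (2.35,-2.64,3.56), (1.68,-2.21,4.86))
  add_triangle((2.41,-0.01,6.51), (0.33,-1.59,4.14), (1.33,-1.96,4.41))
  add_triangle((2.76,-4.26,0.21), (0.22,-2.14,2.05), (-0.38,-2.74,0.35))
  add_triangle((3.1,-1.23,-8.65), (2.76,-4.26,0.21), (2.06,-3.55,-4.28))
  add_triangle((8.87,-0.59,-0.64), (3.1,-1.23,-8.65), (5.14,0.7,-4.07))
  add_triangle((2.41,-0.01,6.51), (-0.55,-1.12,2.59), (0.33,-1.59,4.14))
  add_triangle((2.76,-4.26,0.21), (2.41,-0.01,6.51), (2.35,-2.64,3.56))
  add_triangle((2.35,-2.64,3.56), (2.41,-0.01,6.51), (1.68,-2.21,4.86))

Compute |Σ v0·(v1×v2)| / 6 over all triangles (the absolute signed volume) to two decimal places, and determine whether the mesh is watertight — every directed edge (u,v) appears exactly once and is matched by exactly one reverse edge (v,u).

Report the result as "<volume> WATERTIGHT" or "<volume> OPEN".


270.68 WATERTIGHT

Per-triangle v0·(v1×v2)/6:
  t1: +7.5431
  t2: +1.0964
  t3: -0.4406
  t4: +9.1737
  t5: +2.6642
  t6: +2.9231
  t7: +51.3988
  t8: +3.5974
  t9: +0.7109
  t10: +5.1777
  t11: +14.2131
  t12: +2.3606
  t13: +2.3119
  t14: +5.4541
  t15: +12.2930
  t16: +7.3822
  t17: +0.9029
  t18: +14.1514
  t19: +16.1038
  t20: +8.5417
  t21: +40.3700
  t22: +6.5403
  t23: +2.6351
  t24: -1.5933
  t25: +13.4564
  t26: +2.2779
  t27: +0.4202
  t28: +2.0288
  t29: +2.7975
  t30: +8.7691
  t31: +18.5775
  t32: +1.1363
  t33: +2.8971
  t34: +2.8071
Σ = +270.6793 → |volume| = 270.68

Directed edges: 102 total, each appears once with its reverse present → watertight.


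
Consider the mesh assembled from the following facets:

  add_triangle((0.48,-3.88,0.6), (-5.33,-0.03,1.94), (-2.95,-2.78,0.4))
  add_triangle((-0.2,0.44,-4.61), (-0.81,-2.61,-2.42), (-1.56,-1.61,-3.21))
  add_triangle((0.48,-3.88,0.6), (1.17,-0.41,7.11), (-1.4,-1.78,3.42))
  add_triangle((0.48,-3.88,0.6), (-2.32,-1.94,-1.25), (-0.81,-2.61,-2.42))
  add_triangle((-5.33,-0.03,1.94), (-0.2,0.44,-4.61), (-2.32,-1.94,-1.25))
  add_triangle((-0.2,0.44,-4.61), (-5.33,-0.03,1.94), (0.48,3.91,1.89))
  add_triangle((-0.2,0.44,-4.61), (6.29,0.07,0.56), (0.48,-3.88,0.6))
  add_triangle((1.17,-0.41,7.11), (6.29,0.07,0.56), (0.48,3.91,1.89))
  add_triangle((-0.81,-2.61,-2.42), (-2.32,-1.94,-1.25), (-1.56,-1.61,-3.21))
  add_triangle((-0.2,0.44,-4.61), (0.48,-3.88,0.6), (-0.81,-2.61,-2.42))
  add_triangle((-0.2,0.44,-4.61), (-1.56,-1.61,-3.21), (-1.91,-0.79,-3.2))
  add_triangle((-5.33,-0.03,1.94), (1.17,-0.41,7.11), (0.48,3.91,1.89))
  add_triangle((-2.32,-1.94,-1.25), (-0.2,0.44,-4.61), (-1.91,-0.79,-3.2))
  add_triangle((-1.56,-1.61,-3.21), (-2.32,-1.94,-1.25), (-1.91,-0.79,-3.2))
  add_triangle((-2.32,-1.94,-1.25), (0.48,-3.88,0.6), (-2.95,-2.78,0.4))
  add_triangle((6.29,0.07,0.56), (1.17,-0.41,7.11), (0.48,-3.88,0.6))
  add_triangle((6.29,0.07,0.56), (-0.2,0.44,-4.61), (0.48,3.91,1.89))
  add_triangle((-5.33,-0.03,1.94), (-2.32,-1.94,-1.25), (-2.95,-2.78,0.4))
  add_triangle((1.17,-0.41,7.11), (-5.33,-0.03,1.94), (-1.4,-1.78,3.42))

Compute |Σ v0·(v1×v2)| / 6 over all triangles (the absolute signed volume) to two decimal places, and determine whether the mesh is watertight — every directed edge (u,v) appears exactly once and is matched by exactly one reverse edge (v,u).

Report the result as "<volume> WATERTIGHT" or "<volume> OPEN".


192.33 OPEN

Per-triangle v0·(v1×v2)/6:
  t1: +4.2256
  t2: +2.0631
  t3: +9.6591
  t4: +3.5389
  t5: +8.8366
  t6: +17.0630
  t7: +18.4463
  t8: +29.4968
  t9: +1.5364
  t10: +3.0616
  t11: +1.4121
  t12: +26.9209
  t13: -0.8954
  t14: +0.9960
  t15: +3.2521
  t16: +28.2886
  t17: +19.6540
  t18: +3.9882
  t19: +10.7861
Σ = +192.3299 → |volume| = 192.33

Directed edges: 57 total; 3 unmatched, e.g. (0.48,-3.88,0.6)→(-5.33,-0.03,1.94) → open.


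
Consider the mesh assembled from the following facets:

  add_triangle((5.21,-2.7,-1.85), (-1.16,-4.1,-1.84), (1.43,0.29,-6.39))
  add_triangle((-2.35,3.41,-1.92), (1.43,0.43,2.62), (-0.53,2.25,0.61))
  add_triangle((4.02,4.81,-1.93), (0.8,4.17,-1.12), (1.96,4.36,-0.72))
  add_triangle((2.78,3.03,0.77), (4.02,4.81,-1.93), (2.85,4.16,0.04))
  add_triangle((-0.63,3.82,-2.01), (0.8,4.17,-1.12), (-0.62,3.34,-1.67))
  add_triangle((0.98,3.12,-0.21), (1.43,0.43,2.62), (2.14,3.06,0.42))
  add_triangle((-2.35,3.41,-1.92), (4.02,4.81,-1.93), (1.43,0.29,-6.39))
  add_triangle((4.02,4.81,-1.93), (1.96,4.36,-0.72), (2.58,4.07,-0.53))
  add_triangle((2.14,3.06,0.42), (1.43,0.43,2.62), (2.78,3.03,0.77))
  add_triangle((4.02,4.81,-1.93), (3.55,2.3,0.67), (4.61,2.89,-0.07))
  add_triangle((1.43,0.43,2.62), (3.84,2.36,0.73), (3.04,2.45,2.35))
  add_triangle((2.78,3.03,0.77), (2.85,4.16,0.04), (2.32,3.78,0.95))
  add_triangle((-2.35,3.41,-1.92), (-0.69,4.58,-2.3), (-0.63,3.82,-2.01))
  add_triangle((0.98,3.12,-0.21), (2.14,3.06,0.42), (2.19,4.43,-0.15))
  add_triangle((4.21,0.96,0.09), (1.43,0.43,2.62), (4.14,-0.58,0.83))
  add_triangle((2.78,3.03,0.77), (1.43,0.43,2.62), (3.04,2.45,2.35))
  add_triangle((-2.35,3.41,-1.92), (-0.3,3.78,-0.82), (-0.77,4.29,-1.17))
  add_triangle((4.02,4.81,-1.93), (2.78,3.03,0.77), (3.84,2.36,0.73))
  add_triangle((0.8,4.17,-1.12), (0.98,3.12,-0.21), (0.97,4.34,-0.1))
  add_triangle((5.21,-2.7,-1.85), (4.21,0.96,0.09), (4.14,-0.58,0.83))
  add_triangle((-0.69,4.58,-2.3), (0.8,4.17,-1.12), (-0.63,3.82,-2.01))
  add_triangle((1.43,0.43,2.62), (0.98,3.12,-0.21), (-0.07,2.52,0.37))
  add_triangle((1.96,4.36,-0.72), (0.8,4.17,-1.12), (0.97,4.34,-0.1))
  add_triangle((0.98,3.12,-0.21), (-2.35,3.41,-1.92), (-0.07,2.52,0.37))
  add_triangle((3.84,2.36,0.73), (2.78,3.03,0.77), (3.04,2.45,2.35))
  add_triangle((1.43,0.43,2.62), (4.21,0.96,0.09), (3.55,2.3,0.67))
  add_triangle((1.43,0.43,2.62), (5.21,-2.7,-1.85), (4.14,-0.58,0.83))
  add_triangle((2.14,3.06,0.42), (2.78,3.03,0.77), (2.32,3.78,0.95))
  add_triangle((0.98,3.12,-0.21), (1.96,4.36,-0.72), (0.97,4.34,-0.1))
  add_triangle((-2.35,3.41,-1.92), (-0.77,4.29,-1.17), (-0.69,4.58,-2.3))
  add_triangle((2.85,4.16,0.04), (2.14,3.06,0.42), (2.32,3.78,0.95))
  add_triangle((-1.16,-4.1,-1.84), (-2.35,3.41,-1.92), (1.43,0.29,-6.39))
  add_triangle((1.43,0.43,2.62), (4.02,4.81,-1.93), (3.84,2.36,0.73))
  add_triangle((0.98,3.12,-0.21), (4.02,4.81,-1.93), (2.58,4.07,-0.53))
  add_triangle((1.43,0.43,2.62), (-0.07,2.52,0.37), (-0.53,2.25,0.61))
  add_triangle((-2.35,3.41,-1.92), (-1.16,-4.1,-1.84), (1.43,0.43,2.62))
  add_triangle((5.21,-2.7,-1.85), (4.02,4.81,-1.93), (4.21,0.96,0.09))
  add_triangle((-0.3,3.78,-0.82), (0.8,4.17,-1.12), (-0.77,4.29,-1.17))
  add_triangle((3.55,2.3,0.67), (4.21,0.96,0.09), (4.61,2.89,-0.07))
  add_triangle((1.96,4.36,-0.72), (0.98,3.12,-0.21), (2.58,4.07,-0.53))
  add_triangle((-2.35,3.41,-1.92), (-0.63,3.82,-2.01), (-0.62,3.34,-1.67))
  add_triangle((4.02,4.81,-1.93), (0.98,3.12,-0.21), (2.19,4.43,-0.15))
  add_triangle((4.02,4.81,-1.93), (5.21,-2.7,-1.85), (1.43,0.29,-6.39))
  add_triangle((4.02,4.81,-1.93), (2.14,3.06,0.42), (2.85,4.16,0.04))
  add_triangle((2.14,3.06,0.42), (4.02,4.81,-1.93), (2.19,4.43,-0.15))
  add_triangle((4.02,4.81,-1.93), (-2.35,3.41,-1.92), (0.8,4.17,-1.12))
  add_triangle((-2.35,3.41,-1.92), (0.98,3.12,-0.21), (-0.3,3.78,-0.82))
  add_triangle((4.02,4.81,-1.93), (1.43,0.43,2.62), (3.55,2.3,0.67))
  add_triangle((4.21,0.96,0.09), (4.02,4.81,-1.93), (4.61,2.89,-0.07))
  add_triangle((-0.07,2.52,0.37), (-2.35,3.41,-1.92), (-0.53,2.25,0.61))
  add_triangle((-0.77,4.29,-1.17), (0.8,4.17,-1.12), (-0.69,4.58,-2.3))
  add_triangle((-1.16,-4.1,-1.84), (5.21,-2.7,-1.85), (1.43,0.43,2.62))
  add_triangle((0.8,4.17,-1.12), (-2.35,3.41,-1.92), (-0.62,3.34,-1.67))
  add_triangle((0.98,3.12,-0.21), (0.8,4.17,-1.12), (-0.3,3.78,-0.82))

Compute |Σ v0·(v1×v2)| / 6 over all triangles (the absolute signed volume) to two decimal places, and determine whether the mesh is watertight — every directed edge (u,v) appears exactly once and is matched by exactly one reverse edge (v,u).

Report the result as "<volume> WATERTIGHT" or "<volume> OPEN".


Per-triangle v0·(v1×v2)/6:
  t1: +26.0284
  t2: -0.1813
  t3: +1.4691
  t4: +1.3371
  t5: -0.1301
  t6: +1.2023
  t7: +26.6777
  t8: +0.8111
  t9: +0.6594
  t10: +1.3806
  t11: +1.3832
  t12: +0.5846
  t13: +0.1198
  t14: +0.1691
  t15: +2.8231
  t16: +0.1011
  t17: -0.0058
  t18: +2.6402
  t19: -0.2225
  t20: +4.1203
  t21: +0.0594
  t22: +1.5501
  t23: +0.7891
  t24: +1.7173
  t25: +1.4088
  t26: +2.6648
  t27: +1.9129
  t28: -0.2038
  t29: +0.0282
  t30: +1.3994
  t31: -0.1006
  t32: +17.9469
  t33: -2.7417
  t34: -0.7531
  t35: +0.6714
  t36: +2.4127
  t37: +10.8578
  t38: +0.2288
  t39: +0.9428
  t40: +0.2101
  t41: -0.1050
  t42: +0.8603
  t43: +34.7592
  t44: -0.2560
  t45: +1.4533
  t46: +3.4938
  t47: -0.3013
  t48: +2.2769
  t49: +2.1405
  t50: +0.7402
  t51: +1.1651
  t52: +10.4782
  t53: -0.7340
  t54: +0.4992
Σ = +168.4390 → |volume| = 168.44

Directed edges: 162 total, each appears once with its reverse present → watertight.

168.44 WATERTIGHT


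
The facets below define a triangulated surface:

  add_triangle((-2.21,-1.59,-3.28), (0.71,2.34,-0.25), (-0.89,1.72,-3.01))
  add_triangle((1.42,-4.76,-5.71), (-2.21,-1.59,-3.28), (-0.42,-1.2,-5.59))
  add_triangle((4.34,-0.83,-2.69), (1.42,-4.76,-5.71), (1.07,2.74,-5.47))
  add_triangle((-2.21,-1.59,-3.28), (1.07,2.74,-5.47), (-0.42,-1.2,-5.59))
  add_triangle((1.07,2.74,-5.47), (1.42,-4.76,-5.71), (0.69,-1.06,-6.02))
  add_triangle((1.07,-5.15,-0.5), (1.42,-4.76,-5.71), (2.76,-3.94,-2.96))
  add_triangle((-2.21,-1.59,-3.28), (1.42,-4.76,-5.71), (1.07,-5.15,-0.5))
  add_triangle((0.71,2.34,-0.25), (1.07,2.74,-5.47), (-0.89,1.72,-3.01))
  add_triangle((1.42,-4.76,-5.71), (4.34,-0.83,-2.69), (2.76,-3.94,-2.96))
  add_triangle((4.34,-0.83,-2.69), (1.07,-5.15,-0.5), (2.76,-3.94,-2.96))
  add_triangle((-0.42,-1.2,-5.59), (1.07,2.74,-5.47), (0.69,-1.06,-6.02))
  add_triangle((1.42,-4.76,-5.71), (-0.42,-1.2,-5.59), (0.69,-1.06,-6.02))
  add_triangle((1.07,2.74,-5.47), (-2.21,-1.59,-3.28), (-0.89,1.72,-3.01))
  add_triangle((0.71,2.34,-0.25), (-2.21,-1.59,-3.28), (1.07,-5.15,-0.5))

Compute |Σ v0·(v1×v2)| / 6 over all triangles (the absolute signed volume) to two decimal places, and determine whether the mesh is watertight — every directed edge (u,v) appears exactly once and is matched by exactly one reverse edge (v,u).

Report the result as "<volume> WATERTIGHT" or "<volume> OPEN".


89.25 OPEN

Per-triangle v0·(v1×v2)/6:
  t1: +0.0046
  t2: +7.9916
  t3: +25.8933
  t4: +5.9383
  t5: +4.5133
  t6: +7.7913
  t7: +12.5992
  t8: +3.1138
  t9: +7.8647
  t10: +4.8718
  t11: +3.8452
  t12: +4.1615
  t13: +4.9104
  t14: -4.2496
Σ = +89.2492 → |volume| = 89.25

Directed edges: 42 total; 4 unmatched, e.g. (1.07,2.74,-5.47)→(4.34,-0.83,-2.69) → open.


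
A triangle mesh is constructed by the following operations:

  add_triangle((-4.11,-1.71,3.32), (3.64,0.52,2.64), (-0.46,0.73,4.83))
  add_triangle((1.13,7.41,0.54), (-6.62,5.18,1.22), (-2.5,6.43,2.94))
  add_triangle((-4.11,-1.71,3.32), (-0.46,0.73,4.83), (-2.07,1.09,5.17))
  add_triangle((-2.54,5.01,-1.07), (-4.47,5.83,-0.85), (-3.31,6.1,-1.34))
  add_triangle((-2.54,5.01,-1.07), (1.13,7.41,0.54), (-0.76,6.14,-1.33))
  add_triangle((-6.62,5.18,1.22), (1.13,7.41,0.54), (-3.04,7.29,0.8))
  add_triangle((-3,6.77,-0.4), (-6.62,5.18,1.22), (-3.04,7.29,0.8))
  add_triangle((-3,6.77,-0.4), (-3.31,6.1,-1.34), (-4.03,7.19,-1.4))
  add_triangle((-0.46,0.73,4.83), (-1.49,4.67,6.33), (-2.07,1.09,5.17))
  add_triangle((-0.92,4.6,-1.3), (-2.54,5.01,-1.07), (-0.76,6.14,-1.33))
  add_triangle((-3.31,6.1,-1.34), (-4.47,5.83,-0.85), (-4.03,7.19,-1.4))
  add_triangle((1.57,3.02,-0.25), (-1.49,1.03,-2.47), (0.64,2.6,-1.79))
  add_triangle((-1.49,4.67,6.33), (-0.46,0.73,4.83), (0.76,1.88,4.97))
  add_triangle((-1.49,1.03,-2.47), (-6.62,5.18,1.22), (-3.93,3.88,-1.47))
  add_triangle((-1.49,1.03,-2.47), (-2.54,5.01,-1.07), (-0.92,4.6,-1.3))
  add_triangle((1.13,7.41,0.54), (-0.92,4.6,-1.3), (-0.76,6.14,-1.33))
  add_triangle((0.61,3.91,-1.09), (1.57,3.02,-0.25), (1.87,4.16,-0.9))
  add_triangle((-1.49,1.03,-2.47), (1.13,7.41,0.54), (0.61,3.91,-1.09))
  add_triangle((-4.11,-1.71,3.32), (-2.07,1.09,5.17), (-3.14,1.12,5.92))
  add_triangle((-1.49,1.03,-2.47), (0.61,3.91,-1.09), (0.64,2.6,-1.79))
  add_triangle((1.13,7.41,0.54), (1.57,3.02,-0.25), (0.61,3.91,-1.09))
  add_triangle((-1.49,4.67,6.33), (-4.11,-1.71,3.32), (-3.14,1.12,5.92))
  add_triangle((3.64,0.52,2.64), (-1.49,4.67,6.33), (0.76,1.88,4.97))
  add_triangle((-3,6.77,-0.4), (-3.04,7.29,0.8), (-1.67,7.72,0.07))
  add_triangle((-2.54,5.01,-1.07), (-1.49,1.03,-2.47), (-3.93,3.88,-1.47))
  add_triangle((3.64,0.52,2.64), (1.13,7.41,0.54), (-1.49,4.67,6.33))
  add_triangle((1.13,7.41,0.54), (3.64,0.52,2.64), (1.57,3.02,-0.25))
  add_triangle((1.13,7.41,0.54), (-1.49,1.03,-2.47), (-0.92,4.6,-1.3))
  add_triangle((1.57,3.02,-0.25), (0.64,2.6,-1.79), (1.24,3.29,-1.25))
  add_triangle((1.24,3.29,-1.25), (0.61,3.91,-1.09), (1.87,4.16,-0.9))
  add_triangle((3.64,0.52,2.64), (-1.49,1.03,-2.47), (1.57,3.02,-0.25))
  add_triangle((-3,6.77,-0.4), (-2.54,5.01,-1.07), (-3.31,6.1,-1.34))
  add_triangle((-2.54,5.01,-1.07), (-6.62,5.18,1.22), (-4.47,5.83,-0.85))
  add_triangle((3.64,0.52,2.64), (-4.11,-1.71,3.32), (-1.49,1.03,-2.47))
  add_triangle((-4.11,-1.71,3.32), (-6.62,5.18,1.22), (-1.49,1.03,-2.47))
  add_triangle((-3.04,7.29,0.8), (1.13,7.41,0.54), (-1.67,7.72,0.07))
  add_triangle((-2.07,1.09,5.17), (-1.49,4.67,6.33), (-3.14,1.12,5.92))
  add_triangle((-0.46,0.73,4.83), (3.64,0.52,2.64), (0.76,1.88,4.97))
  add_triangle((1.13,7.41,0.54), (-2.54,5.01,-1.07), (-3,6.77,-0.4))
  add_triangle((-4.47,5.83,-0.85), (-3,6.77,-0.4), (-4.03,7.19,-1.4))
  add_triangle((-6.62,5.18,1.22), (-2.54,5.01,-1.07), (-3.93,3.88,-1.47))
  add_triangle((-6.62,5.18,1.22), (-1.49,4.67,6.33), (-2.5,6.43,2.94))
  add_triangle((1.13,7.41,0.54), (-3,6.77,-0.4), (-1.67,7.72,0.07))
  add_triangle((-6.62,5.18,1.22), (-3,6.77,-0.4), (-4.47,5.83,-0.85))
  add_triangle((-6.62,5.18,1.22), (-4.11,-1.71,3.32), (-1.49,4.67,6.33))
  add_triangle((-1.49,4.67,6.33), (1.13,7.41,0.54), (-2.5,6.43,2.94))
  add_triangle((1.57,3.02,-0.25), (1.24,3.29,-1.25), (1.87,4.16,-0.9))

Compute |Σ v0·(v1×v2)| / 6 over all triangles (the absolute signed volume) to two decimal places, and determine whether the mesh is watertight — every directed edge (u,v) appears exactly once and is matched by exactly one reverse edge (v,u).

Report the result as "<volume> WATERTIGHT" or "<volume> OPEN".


239.76 OPEN

Per-triangle v0·(v1×v2)/6:
  t1: +6.5591
  t2: +18.9951
  t3: +3.7514
  t4: -0.1188
  t5: +4.2463
  t6: +1.8605
  t7: +6.3333
  t8: +0.2650
  t9: +4.4954
  t10: +0.6019
  t11: +0.1821
  t12: -0.7512
  t13: +4.4928
  t14: +2.7663
  t15: +2.9097
  t16: -0.1337
  t17: +0.2850
  t18: +2.8400
  t19: +1.2914
  t20: +1.4792
  t21: +1.8759
  t22: +3.7401
  t23: +5.1256
  t24: +2.3185
  t25: +3.1695
  t26: +33.4163
  t27: +5.6325
  t28: +1.7703
  t29: +0.0226
  t30: +0.3878
  t31: +1.3093
  t32: +0.1764
  t33: -1.6237
  t34: -3.8044
  t35: +15.3011
  t36: +3.4707
  t37: +2.0969
  t38: +3.4161
  t39: +3.5015
  t40: +1.5945
  t41: +5.9516
  t42: +20.3047
  t43: +0.6883
  t44: +5.7153
  t45: +42.8185
  t46: +19.0251
  t47: +0.0125
Σ = +239.7643 → |volume| = 239.76

Directed edges: 141 total; 3 unmatched, e.g. (0.61,3.91,-1.09)→(0.64,2.6,-1.79) → open.


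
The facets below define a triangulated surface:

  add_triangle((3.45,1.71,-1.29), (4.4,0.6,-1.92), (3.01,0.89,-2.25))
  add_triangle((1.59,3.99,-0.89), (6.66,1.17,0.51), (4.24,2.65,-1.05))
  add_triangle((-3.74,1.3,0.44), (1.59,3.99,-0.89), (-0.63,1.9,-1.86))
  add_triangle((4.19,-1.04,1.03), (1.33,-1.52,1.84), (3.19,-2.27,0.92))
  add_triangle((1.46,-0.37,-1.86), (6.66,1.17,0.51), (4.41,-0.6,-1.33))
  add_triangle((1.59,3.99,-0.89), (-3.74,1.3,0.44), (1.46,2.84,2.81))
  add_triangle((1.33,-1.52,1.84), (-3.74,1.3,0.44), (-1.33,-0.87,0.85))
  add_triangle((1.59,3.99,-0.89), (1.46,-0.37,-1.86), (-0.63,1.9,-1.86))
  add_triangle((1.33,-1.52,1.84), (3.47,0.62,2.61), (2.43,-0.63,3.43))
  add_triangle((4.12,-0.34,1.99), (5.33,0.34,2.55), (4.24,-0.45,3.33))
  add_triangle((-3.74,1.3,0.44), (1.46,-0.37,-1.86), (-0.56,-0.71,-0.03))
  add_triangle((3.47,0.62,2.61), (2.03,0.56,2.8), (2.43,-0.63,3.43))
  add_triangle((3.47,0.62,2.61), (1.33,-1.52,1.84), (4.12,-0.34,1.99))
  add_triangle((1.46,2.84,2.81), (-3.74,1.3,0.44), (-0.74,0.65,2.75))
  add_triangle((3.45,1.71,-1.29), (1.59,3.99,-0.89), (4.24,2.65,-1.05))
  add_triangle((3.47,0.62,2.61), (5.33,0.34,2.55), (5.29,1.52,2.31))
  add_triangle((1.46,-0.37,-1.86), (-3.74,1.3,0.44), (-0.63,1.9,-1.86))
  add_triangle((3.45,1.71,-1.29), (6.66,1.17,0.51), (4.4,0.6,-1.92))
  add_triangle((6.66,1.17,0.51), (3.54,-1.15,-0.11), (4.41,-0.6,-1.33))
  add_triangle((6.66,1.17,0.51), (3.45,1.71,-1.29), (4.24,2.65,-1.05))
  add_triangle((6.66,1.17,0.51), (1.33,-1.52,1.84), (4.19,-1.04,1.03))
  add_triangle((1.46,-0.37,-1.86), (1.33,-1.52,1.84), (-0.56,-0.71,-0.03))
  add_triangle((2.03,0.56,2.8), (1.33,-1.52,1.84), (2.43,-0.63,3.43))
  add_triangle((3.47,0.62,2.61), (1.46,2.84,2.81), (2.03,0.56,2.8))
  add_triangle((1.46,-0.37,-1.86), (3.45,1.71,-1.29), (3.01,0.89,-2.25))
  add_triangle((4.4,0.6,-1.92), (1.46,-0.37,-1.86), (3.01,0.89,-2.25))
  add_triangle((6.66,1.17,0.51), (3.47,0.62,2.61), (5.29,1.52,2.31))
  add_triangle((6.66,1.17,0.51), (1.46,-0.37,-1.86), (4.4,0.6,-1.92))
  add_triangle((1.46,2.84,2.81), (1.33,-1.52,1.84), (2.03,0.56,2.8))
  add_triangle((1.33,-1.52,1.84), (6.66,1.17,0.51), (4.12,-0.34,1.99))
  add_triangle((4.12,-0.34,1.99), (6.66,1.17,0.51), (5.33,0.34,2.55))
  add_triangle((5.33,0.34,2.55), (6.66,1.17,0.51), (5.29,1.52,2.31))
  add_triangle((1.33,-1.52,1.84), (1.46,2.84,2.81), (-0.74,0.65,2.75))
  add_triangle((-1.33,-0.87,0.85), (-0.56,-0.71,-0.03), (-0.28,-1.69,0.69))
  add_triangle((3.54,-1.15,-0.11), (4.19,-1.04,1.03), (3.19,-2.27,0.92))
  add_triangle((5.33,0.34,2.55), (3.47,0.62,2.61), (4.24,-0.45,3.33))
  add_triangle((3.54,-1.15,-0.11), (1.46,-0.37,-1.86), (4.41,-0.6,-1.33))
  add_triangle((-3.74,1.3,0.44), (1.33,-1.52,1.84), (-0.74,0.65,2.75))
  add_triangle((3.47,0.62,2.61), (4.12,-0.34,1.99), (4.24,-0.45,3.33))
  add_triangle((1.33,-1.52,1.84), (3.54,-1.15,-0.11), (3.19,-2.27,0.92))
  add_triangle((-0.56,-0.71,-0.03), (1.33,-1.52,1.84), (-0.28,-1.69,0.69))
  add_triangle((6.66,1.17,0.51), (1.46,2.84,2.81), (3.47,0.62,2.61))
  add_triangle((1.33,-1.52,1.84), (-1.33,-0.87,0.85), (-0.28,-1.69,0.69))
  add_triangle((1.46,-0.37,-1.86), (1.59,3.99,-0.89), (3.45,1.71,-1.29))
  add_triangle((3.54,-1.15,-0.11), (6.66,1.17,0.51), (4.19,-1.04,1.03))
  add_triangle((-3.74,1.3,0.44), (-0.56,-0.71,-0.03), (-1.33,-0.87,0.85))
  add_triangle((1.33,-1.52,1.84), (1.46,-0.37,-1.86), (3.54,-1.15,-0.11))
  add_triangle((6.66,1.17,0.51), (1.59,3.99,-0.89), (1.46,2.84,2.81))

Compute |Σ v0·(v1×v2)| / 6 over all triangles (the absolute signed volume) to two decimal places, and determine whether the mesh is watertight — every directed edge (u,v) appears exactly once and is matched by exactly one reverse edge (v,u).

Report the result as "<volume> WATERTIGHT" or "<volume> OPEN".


94.11 WATERTIGHT

Per-triangle v0·(v1×v2)/6:
  t1: +0.9271
  t2: +3.5226
  t3: +4.7401
  t4: +1.4490
  t5: +1.8492
  t6: +9.9099
  t7: +1.2008
  t8: +3.3271
  t9: +1.1119
  t10: +0.6849
  t11: +0.9602
  t12: +0.9664
  t13: +1.6498
  t14: +4.8265
  t15: +1.0789
  t16: +1.0761
  t17: +1.6032
  t18: +3.0639
  t19: +2.6985
  t20: +1.6022
  t21: +2.0463
  t22: +0.9467
  t23: -0.0475
  t24: +1.7037
  t25: -0.2524
  t26: +0.8209
  t27: -1.5150
  t28: +1.1909
  t29: +0.5128
  t30: +1.2071
  t31: +1.4207
  t32: +2.6653
  t33: +3.8058
  t34: +0.1685
  t35: +1.0376
  t36: +1.0688
  t37: +0.8180
  t38: +2.2445
  t39: -0.8621
  t40: -0.7152
  t41: -0.0094
  t42: +6.6915
  t43: +0.6278
  t44: +2.6052
  t45: +2.1460
  t46: +0.4707
  t47: +1.0490
  t48: +14.0149
Σ = +94.1090 → |volume| = 94.11

Directed edges: 144 total, each appears once with its reverse present → watertight.
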